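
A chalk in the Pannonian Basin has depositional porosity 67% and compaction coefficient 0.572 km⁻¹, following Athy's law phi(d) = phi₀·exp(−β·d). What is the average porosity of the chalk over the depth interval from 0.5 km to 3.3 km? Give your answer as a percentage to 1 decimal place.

⟨phi⟩ = (1/(d₂−d₁)) ∫ phi₀ e^(−βd) dd = phi₀·(e^(−β·d₁) − e^(−β·d₂)) / (β·(d₂−d₁))
e^(−0.572×0.5) = 0.7513; e^(−0.572×3.3) = 0.1514
⟨phi⟩ = 0.67 × (0.7513 − 0.1514) / (0.572 × 2.8) = 0.67 × 0.3745 = 0.2509

25.1%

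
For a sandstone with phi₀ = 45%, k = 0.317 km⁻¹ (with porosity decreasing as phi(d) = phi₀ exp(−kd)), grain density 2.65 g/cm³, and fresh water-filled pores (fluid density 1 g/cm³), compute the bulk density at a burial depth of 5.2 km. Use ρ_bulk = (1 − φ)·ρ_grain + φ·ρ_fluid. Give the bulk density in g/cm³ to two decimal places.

2.51 g/cm³

Porosity at depth: phi = 0.45·exp(−0.317×5.2) = 0.45×0.1924 = 0.0866
Bulk density: ρ_b = (1−phi)ρ_g + phi·ρ_f = 0.9134×2.65 + 0.0866×1
       = 2.421 + 0.087 = 2.507 g/cm³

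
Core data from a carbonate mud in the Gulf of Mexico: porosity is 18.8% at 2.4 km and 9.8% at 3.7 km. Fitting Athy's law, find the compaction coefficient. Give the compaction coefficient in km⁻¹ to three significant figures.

0.501 km⁻¹

Athy: n(z) = n₀ e^(−kz) ⇒ n₁/n₂ = e^{k(z₂−z₁)} ⇒ k = ln(n₁/n₂)/(z₂−z₁)
k = ln(0.188/0.098) / (3.7 − 2.4) = ln(1.918) / 1.3 = 0.6515 / 1.3 = 0.5011 km⁻¹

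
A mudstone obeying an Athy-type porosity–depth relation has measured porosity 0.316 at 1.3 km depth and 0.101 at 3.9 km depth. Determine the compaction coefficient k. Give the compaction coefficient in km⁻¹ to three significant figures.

Athy: n(Z) = n₀ e^(−kZ) ⇒ n₁/n₂ = e^{k(Z₂−Z₁)} ⇒ k = ln(n₁/n₂)/(Z₂−Z₁)
k = ln(0.316/0.101) / (3.9 − 1.3) = ln(3.129) / 2.6 = 1.1406 / 2.6 = 0.4387 km⁻¹

0.439 km⁻¹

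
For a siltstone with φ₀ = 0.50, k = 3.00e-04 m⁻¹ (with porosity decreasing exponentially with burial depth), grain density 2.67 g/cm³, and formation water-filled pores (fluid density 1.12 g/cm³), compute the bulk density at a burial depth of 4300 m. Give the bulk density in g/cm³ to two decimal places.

2.46 g/cm³

Working in km (1 km = 1000 m; k in km⁻¹ = k in m⁻¹ × 1000):
Porosity at depth: φ = 0.5·exp(−0.3×4.3) = 0.5×0.2753 = 0.1376
Bulk density: ρ_b = (1−φ)ρ_g + φ·ρ_f = 0.8624×2.67 + 0.1376×1.12
       = 2.303 + 0.154 = 2.457 g/cm³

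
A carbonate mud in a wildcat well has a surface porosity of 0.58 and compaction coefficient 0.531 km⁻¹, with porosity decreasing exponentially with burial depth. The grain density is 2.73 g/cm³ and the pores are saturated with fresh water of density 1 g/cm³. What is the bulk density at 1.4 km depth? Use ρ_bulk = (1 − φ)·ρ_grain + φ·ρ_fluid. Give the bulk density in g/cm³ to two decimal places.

Porosity at depth: φ = 0.58·exp(−0.531×1.4) = 0.58×0.4755 = 0.2758
Bulk density: ρ_b = (1−φ)ρ_g + φ·ρ_f = 0.7242×2.73 + 0.2758×1
       = 1.977 + 0.276 = 2.253 g/cm³

2.25 g/cm³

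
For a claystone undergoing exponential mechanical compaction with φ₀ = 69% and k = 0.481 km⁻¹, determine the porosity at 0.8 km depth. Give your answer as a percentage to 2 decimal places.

46.96%

φ = φ₀·exp(−k·z) = 0.69 × exp(−0.481 × 0.8) = 0.69 × exp(−0.3848)
  = 0.69 × 0.6806 = 0.4696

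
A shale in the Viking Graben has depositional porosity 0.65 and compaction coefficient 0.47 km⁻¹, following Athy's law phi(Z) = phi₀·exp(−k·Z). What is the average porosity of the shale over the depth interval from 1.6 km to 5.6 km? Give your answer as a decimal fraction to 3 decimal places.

⟨phi⟩ = (1/(Z₂−Z₁)) ∫ phi₀ e^(−kZ) dZ = phi₀·(e^(−k·Z₁) − e^(−k·Z₂)) / (k·(Z₂−Z₁))
e^(−0.47×1.6) = 0.4714; e^(−0.47×5.6) = 0.0719
⟨phi⟩ = 0.65 × (0.4714 − 0.0719) / (0.47 × 4) = 0.65 × 0.2125 = 0.1381

0.138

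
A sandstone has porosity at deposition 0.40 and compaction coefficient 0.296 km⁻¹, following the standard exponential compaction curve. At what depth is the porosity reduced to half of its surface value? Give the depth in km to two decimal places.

2.34 km

φ/φ₀ = 1/2 ⇒ exp(−β·Z) = 1/2 ⇒ Z = ln(2) / β
Z = 0.6931 / 0.296 = 2.342 km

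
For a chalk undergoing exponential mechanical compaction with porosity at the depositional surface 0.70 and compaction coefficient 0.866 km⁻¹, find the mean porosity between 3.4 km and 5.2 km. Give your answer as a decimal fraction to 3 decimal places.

0.019

⟨phi⟩ = (1/(Z₂−Z₁)) ∫ phi₀ e^(−kZ) dZ = phi₀·(e^(−k·Z₁) − e^(−k·Z₂)) / (k·(Z₂−Z₁))
e^(−0.866×3.4) = 0.0526; e^(−0.866×5.2) = 0.0111
⟨phi⟩ = 0.7 × (0.0526 − 0.0111) / (0.866 × 1.8) = 0.7 × 0.0267 = 0.0187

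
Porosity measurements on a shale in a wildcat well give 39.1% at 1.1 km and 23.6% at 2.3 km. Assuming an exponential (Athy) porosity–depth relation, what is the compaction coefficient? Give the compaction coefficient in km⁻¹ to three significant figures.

0.421 km⁻¹

Athy: phi(d) = phi₀ e^(−kd) ⇒ phi₁/phi₂ = e^{k(d₂−d₁)} ⇒ k = ln(phi₁/phi₂)/(d₂−d₁)
k = ln(0.391/0.236) / (2.3 − 1.1) = ln(1.657) / 1.2 = 0.5049 / 1.2 = 0.4207 km⁻¹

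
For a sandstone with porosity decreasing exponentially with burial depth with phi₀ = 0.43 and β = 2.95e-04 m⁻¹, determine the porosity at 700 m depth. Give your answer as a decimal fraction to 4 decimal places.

0.3498

Working in km (1 km = 1000 m; β in km⁻¹ = β in m⁻¹ × 1000):
phi = phi₀·exp(−β·Z) = 0.43 × exp(−0.295 × 0.7) = 0.43 × exp(−0.2065)
  = 0.43 × 0.8134 = 0.3498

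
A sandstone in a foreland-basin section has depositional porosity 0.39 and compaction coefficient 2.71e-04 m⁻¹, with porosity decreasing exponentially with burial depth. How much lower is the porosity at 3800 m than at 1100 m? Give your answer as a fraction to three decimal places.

0.150

Working in km (1 km = 1000 m; k in km⁻¹ = k in m⁻¹ × 1000):
n(1.1) = 0.39·e^(−0.271×1.1) = 0.2895
n(3.8) = 0.39·e^(−0.271×3.8) = 0.1393
Δn = 0.2895 − 0.1393 = 0.1502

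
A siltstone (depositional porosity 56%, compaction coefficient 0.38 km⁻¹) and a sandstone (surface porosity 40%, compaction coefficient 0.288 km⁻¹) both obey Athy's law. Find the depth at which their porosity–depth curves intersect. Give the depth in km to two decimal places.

3.66 km

Set n₀ₐ e^(−βₐZ) = n₀ᵦ e^(−βᵦZ) ⇒ ln(n₀ₐ/n₀ᵦ) = (βₐ − βᵦ)·Z
Z = ln(0.56/0.4) / (0.38 − 0.288) = 0.3365 / 0.092 = 3.657 km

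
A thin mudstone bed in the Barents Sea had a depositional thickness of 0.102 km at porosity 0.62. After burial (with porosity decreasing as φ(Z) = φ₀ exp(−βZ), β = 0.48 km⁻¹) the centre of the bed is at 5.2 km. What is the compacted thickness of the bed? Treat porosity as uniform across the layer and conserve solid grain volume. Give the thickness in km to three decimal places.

Porosity at 5.2 km: φ = 0.62·exp(−0.48×5.2) = 0.0511
Solid-volume conservation: h(1−φ) = h₀(1−φ₀) ⇒ h = h₀·(1−φ₀)/(1−φ)
h = 0.102 × (1 − 0.62)/(1 − 0.0511) = 0.102 × 0.4005 = 0.0408 km

0.041 km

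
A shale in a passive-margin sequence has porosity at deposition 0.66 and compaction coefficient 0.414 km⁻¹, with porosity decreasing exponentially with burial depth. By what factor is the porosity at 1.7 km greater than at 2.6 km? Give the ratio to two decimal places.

φ(d₁)/φ(d₂) = e^(−β·d₁)/e^(−β·d₂) = e^{β(d₂−d₁)}
= exp(0.414 × 0.9) = exp(0.3726) = 1.4515

1.45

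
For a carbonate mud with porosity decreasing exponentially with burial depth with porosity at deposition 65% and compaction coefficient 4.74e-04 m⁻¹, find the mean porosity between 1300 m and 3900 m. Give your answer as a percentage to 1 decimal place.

20.2%

Working in km (1 km = 1000 m; k in km⁻¹ = k in m⁻¹ × 1000):
⟨phi⟩ = (1/(d₂−d₁)) ∫ phi₀ e^(−kd) dd = phi₀·(e^(−k·d₁) − e^(−k·d₂)) / (k·(d₂−d₁))
e^(−0.474×1.3) = 0.5400; e^(−0.474×3.9) = 0.1575
⟨phi⟩ = 0.65 × (0.5400 − 0.1575) / (0.474 × 2.6) = 0.65 × 0.3104 = 0.2018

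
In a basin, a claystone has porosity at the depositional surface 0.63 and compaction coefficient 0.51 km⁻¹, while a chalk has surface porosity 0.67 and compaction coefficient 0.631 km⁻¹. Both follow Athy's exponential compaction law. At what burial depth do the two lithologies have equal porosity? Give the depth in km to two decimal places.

0.51 km

Set phi₀ₐ e^(−cₐz) = phi₀ᵦ e^(−cᵦz) ⇒ ln(phi₀ₐ/phi₀ᵦ) = (cₐ − cᵦ)·z
z = ln(0.63/0.67) / (0.51 − 0.631) = -0.0616 / -0.121 = 0.509 km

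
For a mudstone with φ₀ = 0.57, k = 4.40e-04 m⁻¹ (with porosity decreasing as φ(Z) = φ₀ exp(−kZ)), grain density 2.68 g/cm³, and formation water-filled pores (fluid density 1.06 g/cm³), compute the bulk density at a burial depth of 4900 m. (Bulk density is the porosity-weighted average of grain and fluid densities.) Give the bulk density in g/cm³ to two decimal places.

2.57 g/cm³

Working in km (1 km = 1000 m; k in km⁻¹ = k in m⁻¹ × 1000):
Porosity at depth: φ = 0.57·exp(−0.44×4.9) = 0.57×0.1158 = 0.0660
Bulk density: ρ_b = (1−φ)ρ_g + φ·ρ_f = 0.9340×2.68 + 0.0660×1.06
       = 2.503 + 0.070 = 2.573 g/cm³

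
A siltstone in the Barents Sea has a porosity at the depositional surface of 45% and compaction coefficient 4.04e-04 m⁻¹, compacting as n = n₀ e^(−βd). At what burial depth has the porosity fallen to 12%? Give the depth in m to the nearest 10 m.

3270 m

Working in km (1 km = 1000 m; β in km⁻¹ = β in m⁻¹ × 1000):
Invert Athy's law: d = ln(n₀/n) / β
d = ln(0.45/0.12) / 0.404 = ln(3.75) / 0.404 = 1.3218 / 0.404 = 3.272 km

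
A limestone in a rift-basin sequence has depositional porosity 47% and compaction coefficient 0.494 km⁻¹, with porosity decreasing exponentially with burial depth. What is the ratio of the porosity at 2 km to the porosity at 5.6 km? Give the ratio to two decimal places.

5.92

phi(Z₁)/phi(Z₂) = e^(−k·Z₁)/e^(−k·Z₂) = e^{k(Z₂−Z₁)}
= exp(0.494 × 3.6) = exp(1.778) = 5.9204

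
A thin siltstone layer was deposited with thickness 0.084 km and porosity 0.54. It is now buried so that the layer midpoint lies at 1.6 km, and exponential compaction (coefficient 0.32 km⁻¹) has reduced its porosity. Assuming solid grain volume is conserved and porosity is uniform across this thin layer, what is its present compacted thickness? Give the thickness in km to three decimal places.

0.057 km

Porosity at 1.6 km: n = 0.54·exp(−0.32×1.6) = 0.3236
Solid-volume conservation: h(1−n) = h₀(1−n₀) ⇒ h = h₀·(1−n₀)/(1−n)
h = 0.084 × (1 − 0.54)/(1 − 0.3236) = 0.084 × 0.6801 = 0.0571 km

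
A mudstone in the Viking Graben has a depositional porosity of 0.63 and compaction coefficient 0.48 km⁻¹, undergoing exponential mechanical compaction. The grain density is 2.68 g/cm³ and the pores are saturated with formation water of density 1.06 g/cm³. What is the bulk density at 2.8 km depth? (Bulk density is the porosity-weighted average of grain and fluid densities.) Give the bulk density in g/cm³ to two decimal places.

Porosity at depth: n = 0.63·exp(−0.48×2.8) = 0.63×0.2608 = 0.1643
Bulk density: ρ_b = (1−n)ρ_g + n·ρ_f = 0.8357×2.68 + 0.1643×1.06
       = 2.240 + 0.174 = 2.414 g/cm³

2.41 g/cm³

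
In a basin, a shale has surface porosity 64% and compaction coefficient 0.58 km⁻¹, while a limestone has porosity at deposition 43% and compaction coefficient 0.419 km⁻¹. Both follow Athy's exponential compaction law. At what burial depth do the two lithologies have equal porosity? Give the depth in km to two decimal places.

2.47 km

Set φ₀ₐ e^(−cₐZ) = φ₀ᵦ e^(−cᵦZ) ⇒ ln(φ₀ₐ/φ₀ᵦ) = (cₐ − cᵦ)·Z
Z = ln(0.64/0.43) / (0.58 − 0.419) = 0.3977 / 0.161 = 2.470 km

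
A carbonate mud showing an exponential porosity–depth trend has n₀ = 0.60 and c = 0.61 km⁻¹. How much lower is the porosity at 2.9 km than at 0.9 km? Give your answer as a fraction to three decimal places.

n(0.9) = 0.6·e^(−0.61×0.9) = 0.3465
n(2.9) = 0.6·e^(−0.61×2.9) = 0.1023
Δn = 0.3465 − 0.1023 = 0.2442

0.244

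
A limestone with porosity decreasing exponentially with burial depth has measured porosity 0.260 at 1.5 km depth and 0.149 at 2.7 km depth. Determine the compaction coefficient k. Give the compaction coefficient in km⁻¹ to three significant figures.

Athy: n(d) = n₀ e^(−kd) ⇒ n₁/n₂ = e^{k(d₂−d₁)} ⇒ k = ln(n₁/n₂)/(d₂−d₁)
k = ln(0.26/0.149) / (2.7 − 1.5) = ln(1.745) / 1.2 = 0.5567 / 1.2 = 0.4639 km⁻¹

0.464 km⁻¹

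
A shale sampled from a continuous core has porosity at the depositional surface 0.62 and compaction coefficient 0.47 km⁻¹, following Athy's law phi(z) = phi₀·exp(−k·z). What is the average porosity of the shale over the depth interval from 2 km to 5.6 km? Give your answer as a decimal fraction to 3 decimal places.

0.117

⟨phi⟩ = (1/(z₂−z₁)) ∫ phi₀ e^(−kz) dz = phi₀·(e^(−k·z₁) − e^(−k·z₂)) / (k·(z₂−z₁))
e^(−0.47×2) = 0.3906; e^(−0.47×5.6) = 0.0719
⟨phi⟩ = 0.62 × (0.3906 − 0.0719) / (0.47 × 3.6) = 0.62 × 0.1884 = 0.1168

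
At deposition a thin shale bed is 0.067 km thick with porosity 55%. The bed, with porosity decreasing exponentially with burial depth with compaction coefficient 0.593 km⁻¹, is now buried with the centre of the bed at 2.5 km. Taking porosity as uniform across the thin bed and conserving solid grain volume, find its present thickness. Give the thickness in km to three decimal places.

0.034 km

Porosity at 2.5 km: phi = 0.55·exp(−0.593×2.5) = 0.1249
Solid-volume conservation: h(1−phi) = h₀(1−phi₀) ⇒ h = h₀·(1−phi₀)/(1−phi)
h = 0.067 × (1 − 0.55)/(1 − 0.1249) = 0.067 × 0.5142 = 0.0345 km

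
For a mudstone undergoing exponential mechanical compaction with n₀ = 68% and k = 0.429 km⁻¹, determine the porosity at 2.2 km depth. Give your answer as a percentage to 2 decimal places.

26.46%

n = n₀·exp(−k·z) = 0.68 × exp(−0.429 × 2.2) = 0.68 × exp(−0.9438)
  = 0.68 × 0.3891 = 0.2646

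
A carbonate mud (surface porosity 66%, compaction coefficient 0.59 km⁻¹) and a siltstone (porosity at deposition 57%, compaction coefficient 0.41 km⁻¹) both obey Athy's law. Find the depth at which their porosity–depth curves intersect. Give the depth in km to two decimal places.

Set n₀ₐ e^(−kₐd) = n₀ᵦ e^(−kᵦd) ⇒ ln(n₀ₐ/n₀ᵦ) = (kₐ − kᵦ)·d
d = ln(0.66/0.57) / (0.59 − 0.41) = 0.1466 / 0.18 = 0.814 km

0.81 km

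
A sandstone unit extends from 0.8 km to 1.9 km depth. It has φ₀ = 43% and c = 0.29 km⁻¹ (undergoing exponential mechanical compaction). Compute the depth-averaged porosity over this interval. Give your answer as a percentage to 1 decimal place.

29.2%

⟨φ⟩ = (1/(Z₂−Z₁)) ∫ φ₀ e^(−cZ) dZ = φ₀·(e^(−c·Z₁) − e^(−c·Z₂)) / (c·(Z₂−Z₁))
e^(−0.29×0.8) = 0.7929; e^(−0.29×1.9) = 0.5764
⟨φ⟩ = 0.43 × (0.7929 − 0.5764) / (0.29 × 1.1) = 0.43 × 0.6789 = 0.2919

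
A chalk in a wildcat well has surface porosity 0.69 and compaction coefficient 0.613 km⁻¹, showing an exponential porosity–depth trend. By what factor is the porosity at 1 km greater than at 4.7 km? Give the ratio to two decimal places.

n(Z₁)/n(Z₂) = e^(−c·Z₁)/e^(−c·Z₂) = e^{c(Z₂−Z₁)}
= exp(0.613 × 3.7) = exp(2.268) = 9.6610

9.66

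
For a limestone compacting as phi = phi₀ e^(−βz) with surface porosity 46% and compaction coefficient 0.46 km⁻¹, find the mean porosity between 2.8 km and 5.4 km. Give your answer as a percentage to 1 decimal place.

7.4%

⟨phi⟩ = (1/(z₂−z₁)) ∫ phi₀ e^(−βz) dz = phi₀·(e^(−β·z₁) − e^(−β·z₂)) / (β·(z₂−z₁))
e^(−0.46×2.8) = 0.2758; e^(−0.46×5.4) = 0.0834
⟨phi⟩ = 0.46 × (0.2758 − 0.0834) / (0.46 × 2.6) = 0.46 × 0.1609 = 0.0740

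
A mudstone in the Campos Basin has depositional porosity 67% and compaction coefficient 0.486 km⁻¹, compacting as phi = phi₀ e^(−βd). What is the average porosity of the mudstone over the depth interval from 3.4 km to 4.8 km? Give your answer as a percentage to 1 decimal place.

9.3%

⟨phi⟩ = (1/(d₂−d₁)) ∫ phi₀ e^(−βd) dd = phi₀·(e^(−β·d₁) − e^(−β·d₂)) / (β·(d₂−d₁))
e^(−0.486×3.4) = 0.1916; e^(−0.486×4.8) = 0.0970
⟨phi⟩ = 0.67 × (0.1916 − 0.0970) / (0.486 × 1.4) = 0.67 × 0.1390 = 0.0931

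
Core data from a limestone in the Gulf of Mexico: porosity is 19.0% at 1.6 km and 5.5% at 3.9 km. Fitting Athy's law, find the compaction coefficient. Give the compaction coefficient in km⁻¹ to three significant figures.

Athy: φ(z) = φ₀ e^(−kz) ⇒ φ₁/φ₂ = e^{k(z₂−z₁)} ⇒ k = ln(φ₁/φ₂)/(z₂−z₁)
k = ln(0.19/0.055) / (3.9 − 1.6) = ln(3.455) / 2.3 = 1.2397 / 2.3 = 0.539 km⁻¹

0.539 km⁻¹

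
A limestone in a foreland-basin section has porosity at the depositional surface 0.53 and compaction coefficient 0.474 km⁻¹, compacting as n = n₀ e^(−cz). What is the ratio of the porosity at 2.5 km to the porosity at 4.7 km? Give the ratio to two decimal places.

n(z₁)/n(z₂) = e^(−c·z₁)/e^(−c·z₂) = e^{c(z₂−z₁)}
= exp(0.474 × 2.2) = exp(1.043) = 2.8371

2.84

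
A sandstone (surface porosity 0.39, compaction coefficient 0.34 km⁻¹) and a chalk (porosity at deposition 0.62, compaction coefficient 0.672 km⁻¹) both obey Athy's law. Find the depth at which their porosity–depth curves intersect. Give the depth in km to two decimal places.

1.40 km

Set phi₀ₐ e^(−βₐZ) = phi₀ᵦ e^(−βᵦZ) ⇒ ln(phi₀ₐ/phi₀ᵦ) = (βₐ − βᵦ)·Z
Z = ln(0.39/0.62) / (0.34 − 0.672) = -0.4636 / -0.332 = 1.396 km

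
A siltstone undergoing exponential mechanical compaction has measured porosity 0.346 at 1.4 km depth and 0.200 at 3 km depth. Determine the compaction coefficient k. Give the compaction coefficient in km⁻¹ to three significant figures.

0.343 km⁻¹

Athy: phi(z) = phi₀ e^(−kz) ⇒ phi₁/phi₂ = e^{k(z₂−z₁)} ⇒ k = ln(phi₁/phi₂)/(z₂−z₁)
k = ln(0.346/0.2) / (3 − 1.4) = ln(1.73) / 1.6 = 0.5481 / 1.6 = 0.3426 km⁻¹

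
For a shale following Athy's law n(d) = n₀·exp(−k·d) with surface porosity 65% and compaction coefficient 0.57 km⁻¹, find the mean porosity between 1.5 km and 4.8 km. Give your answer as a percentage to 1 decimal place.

⟨n⟩ = (1/(d₂−d₁)) ∫ n₀ e^(−kd) dd = n₀·(e^(−k·d₁) − e^(−k·d₂)) / (k·(d₂−d₁))
e^(−0.57×1.5) = 0.4253; e^(−0.57×4.8) = 0.0648
⟨n⟩ = 0.65 × (0.4253 − 0.0648) / (0.57 × 3.3) = 0.65 × 0.1916 = 0.1246

12.5%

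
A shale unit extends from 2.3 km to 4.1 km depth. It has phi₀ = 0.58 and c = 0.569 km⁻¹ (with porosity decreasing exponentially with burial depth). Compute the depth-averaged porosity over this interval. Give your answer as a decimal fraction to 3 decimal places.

⟨phi⟩ = (1/(Z₂−Z₁)) ∫ phi₀ e^(−cZ) dZ = phi₀·(e^(−c·Z₁) − e^(−c·Z₂)) / (c·(Z₂−Z₁))
e^(−0.569×2.3) = 0.2702; e^(−0.569×4.1) = 0.0970
⟨phi⟩ = 0.58 × (0.2702 − 0.0970) / (0.569 × 1.8) = 0.58 × 0.1691 = 0.0981

0.098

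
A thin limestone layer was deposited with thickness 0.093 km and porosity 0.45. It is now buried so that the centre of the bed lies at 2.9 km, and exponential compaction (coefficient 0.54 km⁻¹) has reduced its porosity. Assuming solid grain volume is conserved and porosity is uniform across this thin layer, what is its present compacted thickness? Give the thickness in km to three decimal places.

0.056 km

Porosity at 2.9 km: phi = 0.45·exp(−0.54×2.9) = 0.0940
Solid-volume conservation: h(1−phi) = h₀(1−phi₀) ⇒ h = h₀·(1−phi₀)/(1−phi)
h = 0.093 × (1 − 0.45)/(1 − 0.0940) = 0.093 × 0.6071 = 0.0565 km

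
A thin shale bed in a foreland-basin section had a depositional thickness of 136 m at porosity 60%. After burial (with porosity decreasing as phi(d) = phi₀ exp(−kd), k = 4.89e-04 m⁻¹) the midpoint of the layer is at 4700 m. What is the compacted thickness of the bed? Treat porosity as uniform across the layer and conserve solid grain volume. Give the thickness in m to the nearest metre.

Working in km (1 km = 1000 m; k in km⁻¹ = k in m⁻¹ × 1000):
Porosity at 4.7 km: phi = 0.6·exp(−0.489×4.7) = 0.0603
Solid-volume conservation: h(1−phi) = h₀(1−phi₀) ⇒ h = h₀·(1−phi₀)/(1−phi)
h = 0.136 × (1 − 0.6)/(1 − 0.0603) = 0.136 × 0.4256 = 0.0579 km

58 m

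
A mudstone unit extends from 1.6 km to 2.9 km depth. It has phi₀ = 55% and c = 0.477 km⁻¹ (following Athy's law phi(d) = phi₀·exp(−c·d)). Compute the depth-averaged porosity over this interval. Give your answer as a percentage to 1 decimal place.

19.1%

⟨phi⟩ = (1/(d₂−d₁)) ∫ phi₀ e^(−cd) dd = phi₀·(e^(−c·d₁) − e^(−c·d₂)) / (c·(d₂−d₁))
e^(−0.477×1.6) = 0.4662; e^(−0.477×2.9) = 0.2507
⟨phi⟩ = 0.55 × (0.4662 − 0.2507) / (0.477 × 1.3) = 0.55 × 0.3474 = 0.1911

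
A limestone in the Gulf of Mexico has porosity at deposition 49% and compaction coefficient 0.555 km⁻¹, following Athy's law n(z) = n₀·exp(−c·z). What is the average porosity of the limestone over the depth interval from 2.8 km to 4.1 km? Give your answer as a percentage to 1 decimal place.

7.4%

⟨n⟩ = (1/(z₂−z₁)) ∫ n₀ e^(−cz) dz = n₀·(e^(−c·z₁) − e^(−c·z₂)) / (c·(z₂−z₁))
e^(−0.555×2.8) = 0.2114; e^(−0.555×4.1) = 0.1027
⟨n⟩ = 0.49 × (0.2114 − 0.1027) / (0.555 × 1.3) = 0.49 × 0.1506 = 0.0738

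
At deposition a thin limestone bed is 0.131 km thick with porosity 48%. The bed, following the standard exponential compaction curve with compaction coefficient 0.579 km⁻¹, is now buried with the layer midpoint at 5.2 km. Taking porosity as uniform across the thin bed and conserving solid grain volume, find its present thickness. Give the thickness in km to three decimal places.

Porosity at 5.2 km: n = 0.48·exp(−0.579×5.2) = 0.0236
Solid-volume conservation: h(1−n) = h₀(1−n₀) ⇒ h = h₀·(1−n₀)/(1−n)
h = 0.131 × (1 − 0.48)/(1 − 0.0236) = 0.131 × 0.5326 = 0.0698 km

0.070 km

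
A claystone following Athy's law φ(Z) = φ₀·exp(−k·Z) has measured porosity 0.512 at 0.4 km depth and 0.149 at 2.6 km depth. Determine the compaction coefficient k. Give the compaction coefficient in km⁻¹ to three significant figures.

Athy: φ(Z) = φ₀ e^(−kZ) ⇒ φ₁/φ₂ = e^{k(Z₂−Z₁)} ⇒ k = ln(φ₁/φ₂)/(Z₂−Z₁)
k = ln(0.512/0.149) / (2.6 − 0.4) = ln(3.436) / 2.2 = 1.2344 / 2.2 = 0.5611 km⁻¹

0.561 km⁻¹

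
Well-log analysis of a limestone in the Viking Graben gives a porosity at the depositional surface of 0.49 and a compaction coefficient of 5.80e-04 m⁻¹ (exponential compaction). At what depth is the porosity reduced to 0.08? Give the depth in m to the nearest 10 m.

3120 m

Working in km (1 km = 1000 m; k in km⁻¹ = k in m⁻¹ × 1000):
Invert Athy's law: d = ln(phi₀/phi) / k
d = ln(0.49/0.08) / 0.58 = ln(6.125) / 0.58 = 1.8124 / 0.58 = 3.125 km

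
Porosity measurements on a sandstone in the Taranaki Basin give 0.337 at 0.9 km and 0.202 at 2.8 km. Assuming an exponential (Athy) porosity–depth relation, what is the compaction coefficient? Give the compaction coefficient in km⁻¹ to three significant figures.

0.269 km⁻¹

Athy: n(d) = n₀ e^(−βd) ⇒ n₁/n₂ = e^{β(d₂−d₁)} ⇒ β = ln(n₁/n₂)/(d₂−d₁)
β = ln(0.337/0.202) / (2.8 − 0.9) = ln(1.668) / 1.9 = 0.5118 / 1.9 = 0.2694 km⁻¹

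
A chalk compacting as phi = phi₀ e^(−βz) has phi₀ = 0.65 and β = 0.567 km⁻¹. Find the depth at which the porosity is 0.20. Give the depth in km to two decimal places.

Invert Athy's law: z = ln(phi₀/phi) / β
z = ln(0.65/0.2) / 0.567 = ln(3.25) / 0.567 = 1.1787 / 0.567 = 2.079 km

2.08 km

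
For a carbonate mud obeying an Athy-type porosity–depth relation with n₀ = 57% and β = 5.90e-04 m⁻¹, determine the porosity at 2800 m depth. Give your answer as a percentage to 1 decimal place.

Working in km (1 km = 1000 m; β in km⁻¹ = β in m⁻¹ × 1000):
n = n₀·exp(−β·Z) = 0.57 × exp(−0.59 × 2.8) = 0.57 × exp(−1.652)
  = 0.57 × 0.1917 = 0.1092

10.9%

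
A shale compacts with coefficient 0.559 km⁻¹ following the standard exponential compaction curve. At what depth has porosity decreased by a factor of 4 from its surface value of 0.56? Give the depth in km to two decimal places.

φ/φ₀ = 1/4 ⇒ exp(−k·d) = 1/4 ⇒ d = ln(4) / k
d = 1.3863 / 0.559 = 2.480 km

2.48 km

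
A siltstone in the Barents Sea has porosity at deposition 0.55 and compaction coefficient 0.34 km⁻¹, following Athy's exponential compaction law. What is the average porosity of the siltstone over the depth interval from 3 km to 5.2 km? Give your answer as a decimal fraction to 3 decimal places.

⟨n⟩ = (1/(z₂−z₁)) ∫ n₀ e^(−kz) dz = n₀·(e^(−k·z₁) − e^(−k·z₂)) / (k·(z₂−z₁))
e^(−0.34×3) = 0.3606; e^(−0.34×5.2) = 0.1707
⟨n⟩ = 0.55 × (0.3606 − 0.1707) / (0.34 × 2.2) = 0.55 × 0.2539 = 0.1396

0.140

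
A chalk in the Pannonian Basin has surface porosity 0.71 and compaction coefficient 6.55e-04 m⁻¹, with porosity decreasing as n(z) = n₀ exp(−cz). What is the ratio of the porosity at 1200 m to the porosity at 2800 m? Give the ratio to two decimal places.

Working in km (1 km = 1000 m; c in km⁻¹ = c in m⁻¹ × 1000):
n(z₁)/n(z₂) = e^(−c·z₁)/e^(−c·z₂) = e^{c(z₂−z₁)}
= exp(0.655 × 1.6) = exp(1.048) = 2.8519

2.85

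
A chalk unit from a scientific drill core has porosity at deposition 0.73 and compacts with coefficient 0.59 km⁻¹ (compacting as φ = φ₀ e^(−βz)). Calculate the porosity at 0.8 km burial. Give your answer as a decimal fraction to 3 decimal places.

φ = φ₀·exp(−β·z) = 0.73 × exp(−0.59 × 0.8) = 0.73 × exp(−0.472)
  = 0.73 × 0.6238 = 0.4553

0.455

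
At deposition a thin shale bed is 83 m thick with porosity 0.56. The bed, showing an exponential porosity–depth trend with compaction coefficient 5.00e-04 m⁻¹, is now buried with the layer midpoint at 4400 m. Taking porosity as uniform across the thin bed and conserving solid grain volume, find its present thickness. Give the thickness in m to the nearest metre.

39 m

Working in km (1 km = 1000 m; k in km⁻¹ = k in m⁻¹ × 1000):
Porosity at 4.4 km: n = 0.56·exp(−0.5×4.4) = 0.0620
Solid-volume conservation: h(1−n) = h₀(1−n₀) ⇒ h = h₀·(1−n₀)/(1−n)
h = 0.083 × (1 − 0.56)/(1 − 0.0620) = 0.083 × 0.4691 = 0.0389 km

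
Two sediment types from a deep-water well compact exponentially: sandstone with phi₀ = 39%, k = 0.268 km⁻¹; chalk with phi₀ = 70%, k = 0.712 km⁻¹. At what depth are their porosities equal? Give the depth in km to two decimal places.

Set phi₀ₐ e^(−kₐZ) = phi₀ᵦ e^(−kᵦZ) ⇒ ln(phi₀ₐ/phi₀ᵦ) = (kₐ − kᵦ)·Z
Z = ln(0.39/0.7) / (0.268 − 0.712) = -0.5849 / -0.444 = 1.317 km

1.32 km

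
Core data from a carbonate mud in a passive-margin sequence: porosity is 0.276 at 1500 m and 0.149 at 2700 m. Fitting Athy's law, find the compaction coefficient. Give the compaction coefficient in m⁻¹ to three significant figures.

0.000514 m⁻¹

Working in km (1 km = 1000 m; k in km⁻¹ = k in m⁻¹ × 1000):
Athy: n(z) = n₀ e^(−kz) ⇒ n₁/n₂ = e^{k(z₂−z₁)} ⇒ k = ln(n₁/n₂)/(z₂−z₁)
k = ln(0.276/0.149) / (2.7 − 1.5) = ln(1.852) / 1.2 = 0.6165 / 1.2 = 0.5137 km⁻¹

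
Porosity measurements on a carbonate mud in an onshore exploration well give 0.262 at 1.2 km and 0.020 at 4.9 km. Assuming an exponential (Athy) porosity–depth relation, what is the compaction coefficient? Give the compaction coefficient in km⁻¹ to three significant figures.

Athy: φ(Z) = φ₀ e^(−βZ) ⇒ φ₁/φ₂ = e^{β(Z₂−Z₁)} ⇒ β = ln(φ₁/φ₂)/(Z₂−Z₁)
β = ln(0.262/0.02) / (4.9 − 1.2) = ln(13.1) / 3.7 = 2.5726 / 3.7 = 0.6953 km⁻¹

0.695 km⁻¹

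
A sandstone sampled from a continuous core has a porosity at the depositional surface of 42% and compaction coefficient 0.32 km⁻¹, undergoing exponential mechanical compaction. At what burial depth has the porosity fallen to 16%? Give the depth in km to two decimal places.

3.02 km

Invert Athy's law: Z = ln(phi₀/phi) / k
Z = ln(0.42/0.16) / 0.32 = ln(2.625) / 0.32 = 0.9651 / 0.32 = 3.016 km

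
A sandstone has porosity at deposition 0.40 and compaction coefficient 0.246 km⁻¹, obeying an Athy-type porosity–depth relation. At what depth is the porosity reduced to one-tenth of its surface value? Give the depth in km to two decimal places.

phi/phi₀ = 1/10 ⇒ exp(−β·z) = 1/10 ⇒ z = ln(10) / β
z = 2.3026 / 0.246 = 9.360 km

9.36 km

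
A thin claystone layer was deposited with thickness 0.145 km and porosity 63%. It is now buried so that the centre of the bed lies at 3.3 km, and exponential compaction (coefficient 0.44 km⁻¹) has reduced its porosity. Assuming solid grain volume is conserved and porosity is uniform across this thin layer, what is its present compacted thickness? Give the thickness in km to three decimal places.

Porosity at 3.3 km: n = 0.63·exp(−0.44×3.3) = 0.1475
Solid-volume conservation: h(1−n) = h₀(1−n₀) ⇒ h = h₀·(1−n₀)/(1−n)
h = 0.145 × (1 − 0.63)/(1 − 0.1475) = 0.145 × 0.4340 = 0.0629 km

0.063 km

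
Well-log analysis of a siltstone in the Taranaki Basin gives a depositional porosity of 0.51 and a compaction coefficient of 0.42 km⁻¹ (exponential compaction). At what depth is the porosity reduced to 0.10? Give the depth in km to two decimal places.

Invert Athy's law: z = ln(φ₀/φ) / k
z = ln(0.51/0.1) / 0.42 = ln(5.1) / 0.42 = 1.6292 / 0.42 = 3.879 km

3.88 km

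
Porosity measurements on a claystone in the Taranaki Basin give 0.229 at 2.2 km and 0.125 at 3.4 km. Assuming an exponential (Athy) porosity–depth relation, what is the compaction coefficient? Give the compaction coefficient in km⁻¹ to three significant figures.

Athy: phi(z) = phi₀ e^(−βz) ⇒ phi₁/phi₂ = e^{β(z₂−z₁)} ⇒ β = ln(phi₁/phi₂)/(z₂−z₁)
β = ln(0.229/0.125) / (3.4 − 2.2) = ln(1.832) / 1.2 = 0.6054 / 1.2 = 0.5045 km⁻¹

0.505 km⁻¹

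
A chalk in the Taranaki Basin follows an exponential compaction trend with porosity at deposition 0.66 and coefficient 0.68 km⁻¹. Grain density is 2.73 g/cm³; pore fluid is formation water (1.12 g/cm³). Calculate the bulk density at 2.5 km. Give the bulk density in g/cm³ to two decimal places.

Porosity at depth: n = 0.66·exp(−0.68×2.5) = 0.66×0.1827 = 0.1206
Bulk density: ρ_b = (1−n)ρ_g + n·ρ_f = 0.8794×2.73 + 0.1206×1.12
       = 2.401 + 0.135 = 2.536 g/cm³

2.54 g/cm³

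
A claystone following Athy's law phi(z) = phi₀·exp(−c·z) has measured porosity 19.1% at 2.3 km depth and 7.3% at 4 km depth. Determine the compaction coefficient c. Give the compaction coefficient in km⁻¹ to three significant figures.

0.566 km⁻¹

Athy: phi(z) = phi₀ e^(−cz) ⇒ phi₁/phi₂ = e^{c(z₂−z₁)} ⇒ c = ln(phi₁/phi₂)/(z₂−z₁)
c = ln(0.191/0.073) / (4 − 2.3) = ln(2.616) / 1.7 = 0.9618 / 1.7 = 0.5658 km⁻¹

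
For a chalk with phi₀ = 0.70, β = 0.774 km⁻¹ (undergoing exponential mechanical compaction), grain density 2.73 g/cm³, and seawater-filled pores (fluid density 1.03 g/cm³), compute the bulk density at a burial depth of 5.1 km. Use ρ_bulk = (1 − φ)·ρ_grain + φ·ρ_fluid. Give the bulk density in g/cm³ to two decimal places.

2.71 g/cm³

Porosity at depth: phi = 0.7·exp(−0.774×5.1) = 0.7×0.0193 = 0.0135
Bulk density: ρ_b = (1−phi)ρ_g + phi·ρ_f = 0.9865×2.73 + 0.0135×1.03
       = 2.693 + 0.014 = 2.707 g/cm³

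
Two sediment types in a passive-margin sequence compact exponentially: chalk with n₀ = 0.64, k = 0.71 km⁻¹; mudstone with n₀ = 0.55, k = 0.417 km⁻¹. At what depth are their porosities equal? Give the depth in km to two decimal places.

Set n₀ₐ e^(−kₐd) = n₀ᵦ e^(−kᵦd) ⇒ ln(n₀ₐ/n₀ᵦ) = (kₐ − kᵦ)·d
d = ln(0.64/0.55) / (0.71 − 0.417) = 0.1515 / 0.293 = 0.517 km

0.52 km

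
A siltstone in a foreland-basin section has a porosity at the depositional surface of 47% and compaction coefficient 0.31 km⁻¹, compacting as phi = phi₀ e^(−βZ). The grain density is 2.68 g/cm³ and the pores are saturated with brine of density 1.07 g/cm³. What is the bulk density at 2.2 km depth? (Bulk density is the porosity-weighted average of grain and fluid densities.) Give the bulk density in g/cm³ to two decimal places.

Porosity at depth: phi = 0.47·exp(−0.31×2.2) = 0.47×0.5056 = 0.2376
Bulk density: ρ_b = (1−phi)ρ_g + phi·ρ_f = 0.7624×2.68 + 0.2376×1.07
       = 2.043 + 0.254 = 2.297 g/cm³

2.30 g/cm³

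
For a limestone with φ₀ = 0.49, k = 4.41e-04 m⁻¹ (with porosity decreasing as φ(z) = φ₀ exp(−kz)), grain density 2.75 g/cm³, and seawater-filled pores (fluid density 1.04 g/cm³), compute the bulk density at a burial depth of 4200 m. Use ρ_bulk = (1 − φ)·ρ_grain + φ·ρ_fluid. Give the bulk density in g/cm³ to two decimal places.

2.62 g/cm³

Working in km (1 km = 1000 m; k in km⁻¹ = k in m⁻¹ × 1000):
Porosity at depth: φ = 0.49·exp(−0.441×4.2) = 0.49×0.1569 = 0.0769
Bulk density: ρ_b = (1−φ)ρ_g + φ·ρ_f = 0.9231×2.75 + 0.0769×1.04
       = 2.539 + 0.080 = 2.619 g/cm³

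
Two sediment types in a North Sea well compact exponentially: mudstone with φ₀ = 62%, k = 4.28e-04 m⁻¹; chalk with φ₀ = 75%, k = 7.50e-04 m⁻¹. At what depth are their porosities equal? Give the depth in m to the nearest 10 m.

590 m

Working in km (1 km = 1000 m; k in km⁻¹ = k in m⁻¹ × 1000):
Set φ₀ₐ e^(−kₐz) = φ₀ᵦ e^(−kᵦz) ⇒ ln(φ₀ₐ/φ₀ᵦ) = (kₐ − kᵦ)·z
z = ln(0.62/0.75) / (0.428 − 0.75) = -0.1904 / -0.322 = 0.591 km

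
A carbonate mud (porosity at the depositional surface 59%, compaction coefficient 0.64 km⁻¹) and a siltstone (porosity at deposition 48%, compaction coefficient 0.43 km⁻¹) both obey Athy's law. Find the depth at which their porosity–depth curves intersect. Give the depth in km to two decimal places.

Set phi₀ₐ e^(−cₐZ) = phi₀ᵦ e^(−cᵦZ) ⇒ ln(phi₀ₐ/phi₀ᵦ) = (cₐ − cᵦ)·Z
Z = ln(0.59/0.48) / (0.64 − 0.43) = 0.2063 / 0.21 = 0.983 km

0.98 km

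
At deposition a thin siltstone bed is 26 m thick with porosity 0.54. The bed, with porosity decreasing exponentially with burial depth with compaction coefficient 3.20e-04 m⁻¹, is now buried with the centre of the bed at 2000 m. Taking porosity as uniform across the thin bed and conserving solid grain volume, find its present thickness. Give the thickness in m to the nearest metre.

Working in km (1 km = 1000 m; β in km⁻¹ = β in m⁻¹ × 1000):
Porosity at 2 km: φ = 0.54·exp(−0.32×2) = 0.2847
Solid-volume conservation: h(1−φ) = h₀(1−φ₀) ⇒ h = h₀·(1−φ₀)/(1−φ)
h = 0.026 × (1 − 0.54)/(1 − 0.2847) = 0.026 × 0.6431 = 0.0167 km

17 m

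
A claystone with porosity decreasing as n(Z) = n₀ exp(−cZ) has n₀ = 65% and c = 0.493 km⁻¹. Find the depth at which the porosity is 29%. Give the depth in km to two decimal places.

Invert Athy's law: Z = ln(n₀/n) / c
Z = ln(0.65/0.29) / 0.493 = ln(2.241) / 0.493 = 0.8071 / 0.493 = 1.637 km

1.64 km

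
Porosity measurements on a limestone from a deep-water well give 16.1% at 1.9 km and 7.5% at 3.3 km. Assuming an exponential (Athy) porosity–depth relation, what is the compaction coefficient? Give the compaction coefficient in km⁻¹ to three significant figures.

Athy: phi(Z) = phi₀ e^(−βZ) ⇒ phi₁/phi₂ = e^{β(Z₂−Z₁)} ⇒ β = ln(phi₁/phi₂)/(Z₂−Z₁)
β = ln(0.161/0.075) / (3.3 − 1.9) = ln(2.147) / 1.4 = 0.7639 / 1.4 = 0.5457 km⁻¹

0.546 km⁻¹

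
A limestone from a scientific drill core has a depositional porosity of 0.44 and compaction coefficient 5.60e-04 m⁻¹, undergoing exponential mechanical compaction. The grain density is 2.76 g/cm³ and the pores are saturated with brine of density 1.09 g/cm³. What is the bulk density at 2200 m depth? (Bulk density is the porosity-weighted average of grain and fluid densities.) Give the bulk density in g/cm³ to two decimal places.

Working in km (1 km = 1000 m; c in km⁻¹ = c in m⁻¹ × 1000):
Porosity at depth: φ = 0.44·exp(−0.56×2.2) = 0.44×0.2917 = 0.1284
Bulk density: ρ_b = (1−φ)ρ_g + φ·ρ_f = 0.8716×2.76 + 0.1284×1.09
       = 2.406 + 0.140 = 2.546 g/cm³

2.55 g/cm³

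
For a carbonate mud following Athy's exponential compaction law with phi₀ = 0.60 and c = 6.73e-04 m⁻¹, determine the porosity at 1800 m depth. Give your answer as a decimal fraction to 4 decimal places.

Working in km (1 km = 1000 m; c in km⁻¹ = c in m⁻¹ × 1000):
phi = phi₀·exp(−c·d) = 0.6 × exp(−0.673 × 1.8) = 0.6 × exp(−1.211)
  = 0.6 × 0.2978 = 0.1787

0.1787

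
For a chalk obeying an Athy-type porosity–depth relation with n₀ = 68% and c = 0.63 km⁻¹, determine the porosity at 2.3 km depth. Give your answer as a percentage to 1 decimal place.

16.0%

n = n₀·exp(−c·Z) = 0.68 × exp(−0.63 × 2.3) = 0.68 × exp(−1.449)
  = 0.68 × 0.2348 = 0.1597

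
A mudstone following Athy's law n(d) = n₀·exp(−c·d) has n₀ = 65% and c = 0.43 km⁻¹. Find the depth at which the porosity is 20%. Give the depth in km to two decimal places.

2.74 km

Invert Athy's law: d = ln(n₀/n) / c
d = ln(0.65/0.2) / 0.43 = ln(3.25) / 0.43 = 1.1787 / 0.43 = 2.741 km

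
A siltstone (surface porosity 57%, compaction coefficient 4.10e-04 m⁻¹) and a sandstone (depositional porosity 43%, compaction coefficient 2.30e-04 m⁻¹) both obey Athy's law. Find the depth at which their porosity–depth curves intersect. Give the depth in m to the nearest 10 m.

1570 m

Working in km (1 km = 1000 m; β in km⁻¹ = β in m⁻¹ × 1000):
Set φ₀ₐ e^(−βₐd) = φ₀ᵦ e^(−βᵦd) ⇒ ln(φ₀ₐ/φ₀ᵦ) = (βₐ − βᵦ)·d
d = ln(0.57/0.43) / (0.41 − 0.23) = 0.2819 / 0.18 = 1.566 km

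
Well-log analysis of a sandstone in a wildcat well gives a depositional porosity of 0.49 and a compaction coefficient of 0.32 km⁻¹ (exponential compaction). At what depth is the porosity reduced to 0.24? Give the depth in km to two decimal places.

Invert Athy's law: d = ln(n₀/n) / k
d = ln(0.49/0.24) / 0.32 = ln(2.042) / 0.32 = 0.7138 / 0.32 = 2.231 km

2.23 km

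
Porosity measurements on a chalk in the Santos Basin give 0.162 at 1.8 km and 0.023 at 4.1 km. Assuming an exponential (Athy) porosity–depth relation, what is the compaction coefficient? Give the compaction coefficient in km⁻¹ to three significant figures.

0.849 km⁻¹

Athy: phi(d) = phi₀ e^(−kd) ⇒ phi₁/phi₂ = e^{k(d₂−d₁)} ⇒ k = ln(phi₁/phi₂)/(d₂−d₁)
k = ln(0.162/0.023) / (4.1 − 1.8) = ln(7.043) / 2.3 = 1.9521 / 2.3 = 0.8487 km⁻¹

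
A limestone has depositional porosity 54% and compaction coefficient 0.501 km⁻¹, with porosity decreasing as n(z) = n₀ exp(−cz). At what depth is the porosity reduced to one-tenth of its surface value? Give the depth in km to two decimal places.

n/n₀ = 1/10 ⇒ exp(−c·z) = 1/10 ⇒ z = ln(10) / c
z = 2.3026 / 0.501 = 4.596 km

4.60 km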